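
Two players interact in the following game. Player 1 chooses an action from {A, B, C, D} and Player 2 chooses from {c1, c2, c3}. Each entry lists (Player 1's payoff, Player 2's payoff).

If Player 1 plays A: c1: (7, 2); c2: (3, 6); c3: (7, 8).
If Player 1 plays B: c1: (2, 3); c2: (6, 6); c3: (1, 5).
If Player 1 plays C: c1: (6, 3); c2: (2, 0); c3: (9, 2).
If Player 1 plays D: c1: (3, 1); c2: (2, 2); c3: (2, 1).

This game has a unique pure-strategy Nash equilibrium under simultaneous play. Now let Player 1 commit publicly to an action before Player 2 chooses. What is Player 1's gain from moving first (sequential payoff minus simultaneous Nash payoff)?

1

Solve by backward induction (Player 1 leads).
- A: Player 2 compares 2, 6, 8 and picks c3; Player 1 would get 7.
- B: Player 2 compares 3, 6, 5 and picks c2; Player 1 would get 6.
- C: Player 2 compares 3, 0, 2 and picks c1; Player 1 would get 6.
- D: Player 2 compares 1, 2, 1 and picks c2; Player 1 would get 2.
Player 1's induced payoffs are 7, 6, 6, 2, so Player 1 commits to A. Subgame-perfect outcome: (A, c3) with payoffs (7, 8).
Under simultaneous play:
Player 1's best replies: c1→A; c2→B; c3→C.
Player 2's best replies: A→c3; B→c2; C→c1; D→c2.
Only (B, c2) has each player best-responding; Nash payoffs (6, 6).
Player 1's commitment gain: 7 − 6 = 1.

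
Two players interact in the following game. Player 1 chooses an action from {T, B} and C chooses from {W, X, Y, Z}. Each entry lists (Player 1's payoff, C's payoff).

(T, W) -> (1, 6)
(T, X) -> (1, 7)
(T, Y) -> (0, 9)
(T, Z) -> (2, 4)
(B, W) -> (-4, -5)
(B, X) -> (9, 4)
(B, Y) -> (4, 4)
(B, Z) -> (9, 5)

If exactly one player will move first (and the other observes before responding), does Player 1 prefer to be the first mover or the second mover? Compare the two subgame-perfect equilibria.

first

If Player 1 leads: C's best replies are T→Y, B→Z; Player 1's induced payoffs 0, 9; outcome (B, Z), payoffs (9, 5).
If C leads: Player 1's best replies are W→T, X→B, Y→B, Z→B; C's induced payoffs 6, 4, 4, 5; outcome (T, W), payoffs (1, 6).
Player 1 gets 9 moving first and 1 moving second, so Player 1 prefers to move first.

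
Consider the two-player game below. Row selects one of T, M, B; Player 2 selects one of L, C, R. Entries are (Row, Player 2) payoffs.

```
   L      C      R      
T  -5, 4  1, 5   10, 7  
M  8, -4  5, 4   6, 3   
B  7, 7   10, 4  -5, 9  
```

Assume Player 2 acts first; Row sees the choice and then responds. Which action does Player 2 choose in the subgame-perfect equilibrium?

R

Solve by backward induction (Player 2 leads).
- L → Row plays M (best of -5, 8, 7); Player 2 gets -4.
- C → Row plays B (best of 1, 5, 10); Player 2 gets 4.
- R → Row plays T (best of 10, 6, -5); Player 2 gets 7.
Maximizing over -4, 4, 7, Player 2 chooses R. Subgame-perfect outcome: (T, R) with payoffs (10, 7).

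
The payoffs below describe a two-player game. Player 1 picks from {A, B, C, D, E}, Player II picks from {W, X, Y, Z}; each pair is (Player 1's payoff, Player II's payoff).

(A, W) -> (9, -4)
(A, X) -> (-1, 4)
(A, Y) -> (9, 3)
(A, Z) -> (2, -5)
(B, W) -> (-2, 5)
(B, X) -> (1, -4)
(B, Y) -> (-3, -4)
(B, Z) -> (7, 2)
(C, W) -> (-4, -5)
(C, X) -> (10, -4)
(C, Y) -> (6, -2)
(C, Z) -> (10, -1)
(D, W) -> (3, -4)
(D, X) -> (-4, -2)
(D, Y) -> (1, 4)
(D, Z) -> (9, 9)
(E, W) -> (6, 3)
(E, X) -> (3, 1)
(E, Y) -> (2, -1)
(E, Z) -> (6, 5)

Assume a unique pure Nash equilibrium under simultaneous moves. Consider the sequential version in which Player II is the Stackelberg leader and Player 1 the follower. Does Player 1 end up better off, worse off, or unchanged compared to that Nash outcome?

Player 1 best-responds to each possible Player II move:
- W: BR = A, leader payoff -4.
- X: BR = C, leader payoff -4.
- Y: BR = A, leader payoff 3.
- Z: BR = C, leader payoff -1.
Player II's induced payoffs are -4, -4, 3, -1, so Player II commits to Y. Subgame-perfect outcome: (A, Y) with payoffs (9, 3).
Under simultaneous play:
Player 1's best replies: W→A; X→C; Y→A; Z→C.
Player II's best replies: A→X; B→W; C→Z; D→Z; E→Z.
The unique mutual best reply is (C, Z), giving (10, -1).
Player 1 earns 9 sequentially versus 10 at the Nash outcome: worse off.

worse off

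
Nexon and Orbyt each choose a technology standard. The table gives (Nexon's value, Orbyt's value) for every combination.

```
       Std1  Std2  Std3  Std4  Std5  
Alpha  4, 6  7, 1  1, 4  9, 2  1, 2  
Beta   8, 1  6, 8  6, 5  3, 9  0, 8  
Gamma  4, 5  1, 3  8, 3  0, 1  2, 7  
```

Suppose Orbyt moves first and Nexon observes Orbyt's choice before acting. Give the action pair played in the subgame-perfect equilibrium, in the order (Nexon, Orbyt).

(Gamma, Std5)

Backward induction with Orbyt moving first.
- Std1: BR = Beta, leader payoff 1.
- Std2: BR = Alpha, leader payoff 1.
- Std3: BR = Gamma, leader payoff 3.
- Std4: BR = Alpha, leader payoff 2.
- Std5: BR = Gamma, leader payoff 7.
Maximizing over 1, 1, 3, 2, 7, Orbyt chooses Std5. Subgame-perfect outcome: (Gamma, Std5) with payoffs (2, 7).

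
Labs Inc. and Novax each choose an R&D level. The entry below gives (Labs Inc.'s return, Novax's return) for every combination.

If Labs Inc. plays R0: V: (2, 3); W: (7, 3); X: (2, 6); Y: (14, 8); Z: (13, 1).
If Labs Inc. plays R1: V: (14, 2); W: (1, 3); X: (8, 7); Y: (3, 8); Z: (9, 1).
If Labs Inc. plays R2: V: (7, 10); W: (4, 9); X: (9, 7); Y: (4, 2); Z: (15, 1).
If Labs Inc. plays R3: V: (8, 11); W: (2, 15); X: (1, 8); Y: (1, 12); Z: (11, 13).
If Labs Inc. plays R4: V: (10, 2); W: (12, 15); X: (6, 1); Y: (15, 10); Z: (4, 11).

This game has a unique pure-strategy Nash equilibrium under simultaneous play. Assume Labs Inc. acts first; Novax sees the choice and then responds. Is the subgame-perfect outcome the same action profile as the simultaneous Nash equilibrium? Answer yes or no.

no

Novax best-responds to each possible Labs Inc. move:
- R0: BR = Y, leader payoff 14.
- R1: BR = Y, leader payoff 3.
- R2: BR = V, leader payoff 7.
- R3: BR = W, leader payoff 2.
- R4: BR = W, leader payoff 12.
Maximizing over 14, 3, 7, 2, 12, Labs Inc. chooses R0. Subgame-perfect outcome: (R0, Y) with payoffs (14, 8).
For the simultaneous game, intersect best replies.
Labs Inc.'s best replies: V→R1; W→R4; X→R2; Y→R4; Z→R2.
Novax's best replies: R0→Y; R1→Y; R2→V; R3→W; R4→W.
Only (R4, W) has each player best-responding; Nash payoffs (12, 15).
Sequential outcome (R0, Y) differs from the Nash profile (R4, W).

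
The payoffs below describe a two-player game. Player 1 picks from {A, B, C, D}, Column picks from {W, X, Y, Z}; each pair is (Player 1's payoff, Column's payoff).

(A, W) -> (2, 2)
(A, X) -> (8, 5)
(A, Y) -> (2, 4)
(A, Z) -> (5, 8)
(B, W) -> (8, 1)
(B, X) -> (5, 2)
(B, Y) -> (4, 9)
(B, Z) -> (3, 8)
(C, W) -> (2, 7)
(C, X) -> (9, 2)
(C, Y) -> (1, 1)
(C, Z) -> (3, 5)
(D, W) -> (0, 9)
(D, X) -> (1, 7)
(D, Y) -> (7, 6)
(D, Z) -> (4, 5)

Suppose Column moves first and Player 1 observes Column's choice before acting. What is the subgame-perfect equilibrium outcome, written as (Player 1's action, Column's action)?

Solve by backward induction (Column leads).
- W → Player 1 plays B (best of 2, 8, 2, 0); Column gets 1.
- X → Player 1 plays C (best of 8, 5, 9, 1); Column gets 2.
- Y → Player 1 plays D (best of 2, 4, 1, 7); Column gets 6.
- Z → Player 1 plays A (best of 5, 3, 3, 4); Column gets 8.
Among 1, 2, 6, 8, the best is 8 at Z. Subgame-perfect outcome: (A, Z) with payoffs (5, 8).

(A, Z)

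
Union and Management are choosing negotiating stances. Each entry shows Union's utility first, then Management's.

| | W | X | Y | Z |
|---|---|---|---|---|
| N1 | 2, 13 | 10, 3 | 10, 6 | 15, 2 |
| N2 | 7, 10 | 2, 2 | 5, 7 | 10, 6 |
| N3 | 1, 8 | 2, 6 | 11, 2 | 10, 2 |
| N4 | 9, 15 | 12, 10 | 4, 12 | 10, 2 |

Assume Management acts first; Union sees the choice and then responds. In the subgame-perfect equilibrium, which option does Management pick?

Backward induction with Management moving first.
- W: Union compares 2, 7, 1, 9 and picks N4; Management would get 15.
- X: Union compares 10, 2, 2, 12 and picks N4; Management would get 10.
- Y: Union compares 10, 5, 11, 4 and picks N3; Management would get 2.
- Z: Union compares 15, 10, 10, 10 and picks N1; Management would get 2.
Among 15, 10, 2, 2, the best is 15 at W. Subgame-perfect outcome: (N4, W) with payoffs (9, 15).

W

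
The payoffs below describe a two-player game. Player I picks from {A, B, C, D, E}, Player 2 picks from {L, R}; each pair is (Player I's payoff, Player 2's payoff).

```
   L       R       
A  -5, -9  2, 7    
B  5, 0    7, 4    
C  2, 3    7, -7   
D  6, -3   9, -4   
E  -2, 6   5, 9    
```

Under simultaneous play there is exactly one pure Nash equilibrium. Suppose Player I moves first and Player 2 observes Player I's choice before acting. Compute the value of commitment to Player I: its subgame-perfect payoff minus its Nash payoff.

1

Backward induction with Player I moving first.
- A: BR = R, leader payoff 2.
- B: BR = R, leader payoff 7.
- C: BR = L, leader payoff 2.
- D: BR = L, leader payoff 6.
- E: BR = R, leader payoff 5.
Among 2, 7, 2, 6, 5, the best is 7 at B. Subgame-perfect outcome: (B, R) with payoffs (7, 4).
For the simultaneous game, intersect best replies.
Player I's best replies: L→D; R→D.
Player 2's best replies: A→R; B→R; C→L; D→L; E→R.
The unique mutual best reply is (D, L), giving (6, -3).
Player I's commitment gain: 7 − 6 = 1.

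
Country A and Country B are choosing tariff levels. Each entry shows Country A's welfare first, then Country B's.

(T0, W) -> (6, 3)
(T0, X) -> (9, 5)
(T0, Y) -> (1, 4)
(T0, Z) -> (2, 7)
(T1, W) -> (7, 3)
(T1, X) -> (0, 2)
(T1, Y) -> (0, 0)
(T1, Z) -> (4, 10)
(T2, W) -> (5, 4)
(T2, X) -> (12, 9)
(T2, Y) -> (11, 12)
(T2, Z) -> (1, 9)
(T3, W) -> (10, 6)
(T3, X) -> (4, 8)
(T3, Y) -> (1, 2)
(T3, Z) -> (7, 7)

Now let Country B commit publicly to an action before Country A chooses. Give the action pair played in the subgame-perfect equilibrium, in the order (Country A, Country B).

Backward induction with Country B moving first.
- W → Country A plays T3 (best of 6, 7, 5, 10); Country B gets 6.
- X → Country A plays T2 (best of 9, 0, 12, 4); Country B gets 9.
- Y → Country A plays T2 (best of 1, 0, 11, 1); Country B gets 12.
- Z → Country A plays T3 (best of 2, 4, 1, 7); Country B gets 7.
Among 6, 9, 12, 7, the best is 12 at Y. Subgame-perfect outcome: (T2, Y) with payoffs (11, 12).

(T2, Y)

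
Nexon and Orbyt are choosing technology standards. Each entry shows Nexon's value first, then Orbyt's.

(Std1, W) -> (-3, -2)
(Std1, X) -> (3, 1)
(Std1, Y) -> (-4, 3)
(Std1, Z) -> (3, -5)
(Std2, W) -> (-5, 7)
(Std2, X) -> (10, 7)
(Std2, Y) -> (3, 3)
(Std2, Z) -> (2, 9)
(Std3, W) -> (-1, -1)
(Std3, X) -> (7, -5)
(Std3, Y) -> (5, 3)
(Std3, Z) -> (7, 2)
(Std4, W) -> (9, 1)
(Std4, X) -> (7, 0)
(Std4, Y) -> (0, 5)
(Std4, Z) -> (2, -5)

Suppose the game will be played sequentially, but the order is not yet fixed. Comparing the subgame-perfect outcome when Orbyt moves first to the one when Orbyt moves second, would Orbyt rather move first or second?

If Nexon leads: Orbyt's best replies are Std1→Y, Std2→Z, Std3→Y, Std4→Y; Nexon's induced payoffs -4, 2, 5, 0; outcome (Std3, Y), payoffs (5, 3).
If Orbyt leads: Nexon's best replies are W→Std4, X→Std2, Y→Std3, Z→Std3; Orbyt's induced payoffs 1, 7, 3, 2; outcome (Std2, X), payoffs (10, 7).
Orbyt gets 7 moving first and 3 moving second, so Orbyt prefers to move first.

first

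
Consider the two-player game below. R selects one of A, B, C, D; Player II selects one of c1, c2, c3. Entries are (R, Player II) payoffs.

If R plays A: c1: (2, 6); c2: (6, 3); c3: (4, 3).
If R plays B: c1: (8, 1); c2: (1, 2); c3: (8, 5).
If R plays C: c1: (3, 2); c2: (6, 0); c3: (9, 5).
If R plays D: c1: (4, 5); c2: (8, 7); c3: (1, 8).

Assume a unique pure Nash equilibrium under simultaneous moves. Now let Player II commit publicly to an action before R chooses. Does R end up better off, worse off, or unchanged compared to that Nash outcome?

worse off

Backward induction with Player II moving first.
- c1: R compares 2, 8, 3, 4 and picks B; Player II would get 1.
- c2: R compares 6, 1, 6, 8 and picks D; Player II would get 7.
- c3: R compares 4, 8, 9, 1 and picks C; Player II would get 5.
Player II's induced payoffs are 1, 7, 5, so Player II commits to c2. Subgame-perfect outcome: (D, c2) with payoffs (8, 7).
Now find the simultaneous Nash equilibrium.
R's best replies: c1→B; c2→D; c3→C.
Player II's best replies: A→c1; B→c3; C→c3; D→c3.
Only (C, c3) has each player best-responding; Nash payoffs (9, 5).
R earns 8 sequentially versus 9 at the Nash outcome: worse off.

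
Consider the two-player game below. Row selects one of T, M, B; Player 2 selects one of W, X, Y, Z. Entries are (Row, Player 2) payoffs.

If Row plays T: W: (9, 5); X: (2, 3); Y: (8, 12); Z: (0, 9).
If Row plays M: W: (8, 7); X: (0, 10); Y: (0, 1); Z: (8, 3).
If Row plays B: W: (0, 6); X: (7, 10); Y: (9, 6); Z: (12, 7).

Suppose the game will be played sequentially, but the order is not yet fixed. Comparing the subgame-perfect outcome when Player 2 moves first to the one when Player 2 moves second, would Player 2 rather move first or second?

second

If Row leads: Player 2's best replies are T→Y, M→X, B→X; Row's induced payoffs 8, 0, 7; outcome (T, Y), payoffs (8, 12).
If Player 2 leads: Row's best replies are W→T, X→B, Y→B, Z→B; Player 2's induced payoffs 5, 10, 6, 7; outcome (B, X), payoffs (7, 10).
Player 2 gets 10 moving first and 12 moving second, so Player 2 prefers to move second.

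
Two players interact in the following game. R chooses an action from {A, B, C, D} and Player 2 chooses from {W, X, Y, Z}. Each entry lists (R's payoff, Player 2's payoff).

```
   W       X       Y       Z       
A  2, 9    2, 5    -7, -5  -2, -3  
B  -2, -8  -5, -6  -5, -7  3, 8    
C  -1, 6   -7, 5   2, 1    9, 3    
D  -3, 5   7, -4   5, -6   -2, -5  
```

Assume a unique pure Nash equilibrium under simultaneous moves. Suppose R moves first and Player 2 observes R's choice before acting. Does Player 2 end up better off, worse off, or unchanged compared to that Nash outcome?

worse off

Solve by backward induction (R leads).
- A → Player 2 plays W (best of 9, 5, -5, -3); R gets 2.
- B → Player 2 plays Z (best of -8, -6, -7, 8); R gets 3.
- C → Player 2 plays W (best of 6, 5, 1, 3); R gets -1.
- D → Player 2 plays W (best of 5, -4, -6, -5); R gets -3.
Maximizing over 2, 3, -1, -3, R chooses B. Subgame-perfect outcome: (B, Z) with payoffs (3, 8).
Now find the simultaneous Nash equilibrium.
R's best replies: W→A; X→D; Y→D; Z→C.
Player 2's best replies: A→W; B→Z; C→W; D→W.
Only (A, W) has each player best-responding; Nash payoffs (2, 9).
Player 2 earns 8 sequentially versus 9 at the Nash outcome: worse off.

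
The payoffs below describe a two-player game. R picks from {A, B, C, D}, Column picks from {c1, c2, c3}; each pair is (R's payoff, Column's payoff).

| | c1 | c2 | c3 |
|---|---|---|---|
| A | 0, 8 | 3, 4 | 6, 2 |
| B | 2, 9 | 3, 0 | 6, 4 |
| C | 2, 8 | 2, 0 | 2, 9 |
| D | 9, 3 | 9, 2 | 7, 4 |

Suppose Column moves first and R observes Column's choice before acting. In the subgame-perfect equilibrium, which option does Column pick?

Solve by backward induction (Column leads).
- c1: R compares 0, 2, 2, 9 and picks D; Column would get 3.
- c2: R compares 3, 3, 2, 9 and picks D; Column would get 2.
- c3: R compares 6, 6, 2, 7 and picks D; Column would get 4.
Maximizing over 3, 2, 4, Column chooses c3. Subgame-perfect outcome: (D, c3) with payoffs (7, 4).

c3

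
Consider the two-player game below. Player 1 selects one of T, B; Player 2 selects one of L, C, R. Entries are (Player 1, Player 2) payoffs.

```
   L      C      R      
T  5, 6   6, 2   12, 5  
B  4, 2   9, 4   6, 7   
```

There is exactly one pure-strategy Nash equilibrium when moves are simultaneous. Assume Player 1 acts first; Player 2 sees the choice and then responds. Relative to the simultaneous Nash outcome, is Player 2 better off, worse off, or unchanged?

better off

Work backward from Player 2's decision.
- T: Player 2 compares 6, 2, 5 and picks L; Player 1 would get 5.
- B: Player 2 compares 2, 4, 7 and picks R; Player 1 would get 6.
Player 1's induced payoffs are 5, 6, so Player 1 commits to B. Subgame-perfect outcome: (B, R) with payoffs (6, 7).
Under simultaneous play:
Player 1's best replies: L→T; C→B; R→T.
Player 2's best replies: T→L; B→R.
Only (T, L) has each player best-responding; Nash payoffs (5, 6).
Player 2 earns 7 sequentially versus 6 at the Nash outcome: better off.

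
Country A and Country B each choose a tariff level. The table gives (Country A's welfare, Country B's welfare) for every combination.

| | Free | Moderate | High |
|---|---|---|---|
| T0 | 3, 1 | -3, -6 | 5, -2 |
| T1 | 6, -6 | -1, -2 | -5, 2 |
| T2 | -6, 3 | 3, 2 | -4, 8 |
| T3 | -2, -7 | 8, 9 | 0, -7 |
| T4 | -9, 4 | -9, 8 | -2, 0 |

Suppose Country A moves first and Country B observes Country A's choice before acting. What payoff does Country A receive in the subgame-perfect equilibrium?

8

Solve by backward induction (Country A leads).
- T0: Country B compares 1, -6, -2 and picks Free; Country A would get 3.
- T1: Country B compares -6, -2, 2 and picks High; Country A would get -5.
- T2: Country B compares 3, 2, 8 and picks High; Country A would get -4.
- T3: Country B compares -7, 9, -7 and picks Moderate; Country A would get 8.
- T4: Country B compares 4, 8, 0 and picks Moderate; Country A would get -9.
Maximizing over 3, -5, -4, 8, -9, Country A chooses T3. Subgame-perfect outcome: (T3, Moderate) with payoffs (8, 9).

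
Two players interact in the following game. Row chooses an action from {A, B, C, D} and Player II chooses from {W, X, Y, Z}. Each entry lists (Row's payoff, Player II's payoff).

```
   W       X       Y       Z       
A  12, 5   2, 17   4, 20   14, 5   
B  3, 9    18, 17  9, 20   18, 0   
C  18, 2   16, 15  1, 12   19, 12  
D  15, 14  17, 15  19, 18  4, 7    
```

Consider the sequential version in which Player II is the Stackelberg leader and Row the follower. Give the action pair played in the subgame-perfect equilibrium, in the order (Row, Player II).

(D, Y)

Row best-responds to each possible Player II move:
- W → Row plays C (best of 12, 3, 18, 15); Player II gets 2.
- X → Row plays B (best of 2, 18, 16, 17); Player II gets 17.
- Y → Row plays D (best of 4, 9, 1, 19); Player II gets 18.
- Z → Row plays C (best of 14, 18, 19, 4); Player II gets 12.
Maximizing over 2, 17, 18, 12, Player II chooses Y. Subgame-perfect outcome: (D, Y) with payoffs (19, 18).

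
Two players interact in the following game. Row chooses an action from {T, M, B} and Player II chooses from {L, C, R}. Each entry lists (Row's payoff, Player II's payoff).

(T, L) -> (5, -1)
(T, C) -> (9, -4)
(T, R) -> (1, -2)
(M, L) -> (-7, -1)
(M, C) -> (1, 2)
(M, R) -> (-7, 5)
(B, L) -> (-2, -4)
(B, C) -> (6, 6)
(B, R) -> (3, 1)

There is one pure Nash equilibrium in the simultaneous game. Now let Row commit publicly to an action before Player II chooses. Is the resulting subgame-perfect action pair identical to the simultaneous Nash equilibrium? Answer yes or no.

Solve by backward induction (Row leads).
- T: Player II compares -1, -4, -2 and picks L; Row would get 5.
- M: Player II compares -1, 2, 5 and picks R; Row would get -7.
- B: Player II compares -4, 6, 1 and picks C; Row would get 6.
Maximizing over 5, -7, 6, Row chooses B. Subgame-perfect outcome: (B, C) with payoffs (6, 6).
Under simultaneous play:
Row's best replies: L→T; C→T; R→B.
Player II's best replies: T→L; M→R; B→C.
Only (T, L) has each player best-responding; Nash payoffs (5, -1).
Sequential outcome (B, C) differs from the Nash profile (T, L).

no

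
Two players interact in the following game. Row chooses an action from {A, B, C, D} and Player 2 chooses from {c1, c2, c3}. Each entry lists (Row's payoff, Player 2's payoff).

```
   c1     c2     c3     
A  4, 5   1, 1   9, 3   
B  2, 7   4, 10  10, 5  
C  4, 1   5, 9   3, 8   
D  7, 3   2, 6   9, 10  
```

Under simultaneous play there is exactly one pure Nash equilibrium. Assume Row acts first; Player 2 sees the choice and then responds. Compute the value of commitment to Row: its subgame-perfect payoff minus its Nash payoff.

4

Solve by backward induction (Row leads).
- A: Player 2 compares 5, 1, 3 and picks c1; Row would get 4.
- B: Player 2 compares 7, 10, 5 and picks c2; Row would get 4.
- C: Player 2 compares 1, 9, 8 and picks c2; Row would get 5.
- D: Player 2 compares 3, 6, 10 and picks c3; Row would get 9.
Maximizing over 4, 4, 5, 9, Row chooses D. Subgame-perfect outcome: (D, c3) with payoffs (9, 10).
For the simultaneous game, intersect best replies.
Row's best replies: c1→D; c2→C; c3→B.
Player 2's best replies: A→c1; B→c2; C→c2; D→c3.
Only (C, c2) has each player best-responding; Nash payoffs (5, 9).
Row's commitment gain: 9 − 5 = 4.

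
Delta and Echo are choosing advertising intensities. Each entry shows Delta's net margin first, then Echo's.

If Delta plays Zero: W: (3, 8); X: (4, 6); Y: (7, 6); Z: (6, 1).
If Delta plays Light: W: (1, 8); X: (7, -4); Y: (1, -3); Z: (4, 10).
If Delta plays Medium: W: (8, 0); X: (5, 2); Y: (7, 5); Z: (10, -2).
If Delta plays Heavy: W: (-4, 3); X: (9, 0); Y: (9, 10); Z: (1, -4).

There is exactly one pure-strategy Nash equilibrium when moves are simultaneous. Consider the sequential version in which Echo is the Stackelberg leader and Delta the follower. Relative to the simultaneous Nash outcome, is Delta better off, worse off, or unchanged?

Backward induction with Echo moving first.
- W: BR = Medium, leader payoff 0.
- X: BR = Heavy, leader payoff 0.
- Y: BR = Heavy, leader payoff 10.
- Z: BR = Medium, leader payoff -2.
Echo's induced payoffs are 0, 0, 10, -2, so Echo commits to Y. Subgame-perfect outcome: (Heavy, Y) with payoffs (9, 10).
For the simultaneous game, intersect best replies.
Delta's best replies: W→Medium; X→Heavy; Y→Heavy; Z→Medium.
Echo's best replies: Zero→W; Light→Z; Medium→Y; Heavy→Y.
The unique mutual best reply is (Heavy, Y), giving (9, 10).
Delta earns 9 sequentially versus 9 at the Nash outcome: unchanged.

unchanged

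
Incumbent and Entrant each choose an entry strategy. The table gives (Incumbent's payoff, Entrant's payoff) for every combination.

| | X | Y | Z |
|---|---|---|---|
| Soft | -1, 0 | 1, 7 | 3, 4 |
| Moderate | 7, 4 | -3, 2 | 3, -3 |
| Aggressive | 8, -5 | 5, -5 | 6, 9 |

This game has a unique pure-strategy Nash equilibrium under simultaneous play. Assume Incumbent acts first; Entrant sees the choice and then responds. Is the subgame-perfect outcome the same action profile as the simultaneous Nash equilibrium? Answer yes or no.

no

Solve by backward induction (Incumbent leads).
- Soft: BR = Y, leader payoff 1.
- Moderate: BR = X, leader payoff 7.
- Aggressive: BR = Z, leader payoff 6.
Maximizing over 1, 7, 6, Incumbent chooses Moderate. Subgame-perfect outcome: (Moderate, X) with payoffs (7, 4).
Under simultaneous play:
Incumbent's best replies: X→Aggressive; Y→Aggressive; Z→Aggressive.
Entrant's best replies: Soft→Y; Moderate→X; Aggressive→Z.
Only (Aggressive, Z) has each player best-responding; Nash payoffs (6, 9).
Sequential outcome (Moderate, X) differs from the Nash profile (Aggressive, Z).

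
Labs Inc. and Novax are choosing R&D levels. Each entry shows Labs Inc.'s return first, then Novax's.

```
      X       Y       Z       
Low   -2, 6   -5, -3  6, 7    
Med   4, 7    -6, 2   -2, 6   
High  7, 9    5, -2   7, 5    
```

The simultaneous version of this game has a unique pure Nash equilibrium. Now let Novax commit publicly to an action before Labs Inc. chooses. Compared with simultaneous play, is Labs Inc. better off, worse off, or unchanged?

unchanged

Backward induction with Novax moving first.
- X: BR = High, leader payoff 9.
- Y: BR = High, leader payoff -2.
- Z: BR = High, leader payoff 5.
Maximizing over 9, -2, 5, Novax chooses X. Subgame-perfect outcome: (High, X) with payoffs (7, 9).
Now find the simultaneous Nash equilibrium.
Labs Inc.'s best replies: X→High; Y→High; Z→High.
Novax's best replies: Low→Z; Med→X; High→X.
The unique mutual best reply is (High, X), giving (7, 9).
Labs Inc. earns 7 sequentially versus 7 at the Nash outcome: unchanged.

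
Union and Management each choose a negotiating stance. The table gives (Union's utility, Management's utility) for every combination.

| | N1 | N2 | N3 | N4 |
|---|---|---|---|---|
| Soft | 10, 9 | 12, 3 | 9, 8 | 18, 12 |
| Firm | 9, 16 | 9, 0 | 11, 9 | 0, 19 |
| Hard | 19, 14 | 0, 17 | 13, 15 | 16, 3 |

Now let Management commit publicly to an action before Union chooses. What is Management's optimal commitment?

Union best-responds to each possible Management move:
- N1: Union compares 10, 9, 19 and picks Hard; Management would get 14.
- N2: Union compares 12, 9, 0 and picks Soft; Management would get 3.
- N3: Union compares 9, 11, 13 and picks Hard; Management would get 15.
- N4: Union compares 18, 0, 16 and picks Soft; Management would get 12.
Maximizing over 14, 3, 15, 12, Management chooses N3. Subgame-perfect outcome: (Hard, N3) with payoffs (13, 15).

N3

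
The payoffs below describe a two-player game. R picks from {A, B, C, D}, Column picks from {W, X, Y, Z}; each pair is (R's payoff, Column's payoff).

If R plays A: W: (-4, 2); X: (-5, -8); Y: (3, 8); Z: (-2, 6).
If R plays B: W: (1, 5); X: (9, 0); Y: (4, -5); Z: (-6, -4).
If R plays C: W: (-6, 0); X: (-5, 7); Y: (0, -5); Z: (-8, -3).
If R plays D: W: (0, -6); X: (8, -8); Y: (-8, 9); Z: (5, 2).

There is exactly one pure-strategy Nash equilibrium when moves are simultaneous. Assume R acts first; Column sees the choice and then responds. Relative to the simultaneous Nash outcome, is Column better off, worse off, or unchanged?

better off

Solve by backward induction (R leads).
- A: Column compares 2, -8, 8, 6 and picks Y; R would get 3.
- B: Column compares 5, 0, -5, -4 and picks W; R would get 1.
- C: Column compares 0, 7, -5, -3 and picks X; R would get -5.
- D: Column compares -6, -8, 9, 2 and picks Y; R would get -8.
Maximizing over 3, 1, -5, -8, R chooses A. Subgame-perfect outcome: (A, Y) with payoffs (3, 8).
Now find the simultaneous Nash equilibrium.
R's best replies: W→B; X→B; Y→B; Z→D.
Column's best replies: A→Y; B→W; C→X; D→Y.
The unique mutual best reply is (B, W), giving (1, 5).
Column earns 8 sequentially versus 5 at the Nash outcome: better off.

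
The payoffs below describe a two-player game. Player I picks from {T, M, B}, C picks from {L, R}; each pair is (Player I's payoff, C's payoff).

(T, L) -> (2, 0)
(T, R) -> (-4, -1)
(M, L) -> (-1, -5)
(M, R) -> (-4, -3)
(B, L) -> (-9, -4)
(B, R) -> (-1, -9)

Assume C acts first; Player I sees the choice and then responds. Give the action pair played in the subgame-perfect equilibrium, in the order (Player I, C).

Work backward from Player I's decision.
- L → Player I plays T (best of 2, -1, -9); C gets 0.
- R → Player I plays B (best of -4, -4, -1); C gets -9.
C's induced payoffs are 0, -9, so C commits to L. Subgame-perfect outcome: (T, L) with payoffs (2, 0).

(T, L)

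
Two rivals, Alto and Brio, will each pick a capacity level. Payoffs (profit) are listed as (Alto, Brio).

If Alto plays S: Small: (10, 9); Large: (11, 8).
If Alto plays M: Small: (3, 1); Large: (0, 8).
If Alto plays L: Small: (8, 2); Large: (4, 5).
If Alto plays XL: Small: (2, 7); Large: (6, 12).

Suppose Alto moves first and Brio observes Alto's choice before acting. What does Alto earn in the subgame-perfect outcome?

10

Work backward from Brio's decision.
- S: BR = Small, leader payoff 10.
- M: BR = Large, leader payoff 0.
- L: BR = Large, leader payoff 4.
- XL: BR = Large, leader payoff 6.
Maximizing over 10, 0, 4, 6, Alto chooses S. Subgame-perfect outcome: (S, Small) with payoffs (10, 9).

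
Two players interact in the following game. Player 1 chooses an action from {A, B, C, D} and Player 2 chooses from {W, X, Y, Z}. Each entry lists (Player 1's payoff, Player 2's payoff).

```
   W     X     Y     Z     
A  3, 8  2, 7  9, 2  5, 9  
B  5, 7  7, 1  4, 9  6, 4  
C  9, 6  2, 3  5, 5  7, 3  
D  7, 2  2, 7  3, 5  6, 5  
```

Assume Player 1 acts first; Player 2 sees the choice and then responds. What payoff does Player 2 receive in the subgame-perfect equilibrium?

6

Player 2 best-responds to each possible Player 1 move:
- A: BR = Z, leader payoff 5.
- B: BR = Y, leader payoff 4.
- C: BR = W, leader payoff 9.
- D: BR = X, leader payoff 2.
Maximizing over 5, 4, 9, 2, Player 1 chooses C. Subgame-perfect outcome: (C, W) with payoffs (9, 6).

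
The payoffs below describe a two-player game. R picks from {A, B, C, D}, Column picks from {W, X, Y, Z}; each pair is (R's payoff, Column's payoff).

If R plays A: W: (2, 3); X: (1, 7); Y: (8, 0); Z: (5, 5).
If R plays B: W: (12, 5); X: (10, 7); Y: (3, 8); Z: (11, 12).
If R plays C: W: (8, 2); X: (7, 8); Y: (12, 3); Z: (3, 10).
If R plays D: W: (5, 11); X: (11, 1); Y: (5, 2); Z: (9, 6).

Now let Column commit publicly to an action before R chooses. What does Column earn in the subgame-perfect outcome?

R best-responds to each possible Column move:
- W → R plays B (best of 2, 12, 8, 5); Column gets 5.
- X → R plays D (best of 1, 10, 7, 11); Column gets 1.
- Y → R plays C (best of 8, 3, 12, 5); Column gets 3.
- Z → R plays B (best of 5, 11, 3, 9); Column gets 12.
Among 5, 1, 3, 12, the best is 12 at Z. Subgame-perfect outcome: (B, Z) with payoffs (11, 12).

12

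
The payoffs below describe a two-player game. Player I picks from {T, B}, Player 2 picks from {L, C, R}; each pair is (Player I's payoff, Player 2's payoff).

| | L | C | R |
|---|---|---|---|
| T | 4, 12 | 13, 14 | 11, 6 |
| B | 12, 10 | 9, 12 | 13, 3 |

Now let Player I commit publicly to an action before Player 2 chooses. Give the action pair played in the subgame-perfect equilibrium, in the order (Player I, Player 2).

(T, C)

Backward induction with Player I moving first.
- T: Player 2 compares 12, 14, 6 and picks C; Player I would get 13.
- B: Player 2 compares 10, 12, 3 and picks C; Player I would get 9.
Maximizing over 13, 9, Player I chooses T. Subgame-perfect outcome: (T, C) with payoffs (13, 14).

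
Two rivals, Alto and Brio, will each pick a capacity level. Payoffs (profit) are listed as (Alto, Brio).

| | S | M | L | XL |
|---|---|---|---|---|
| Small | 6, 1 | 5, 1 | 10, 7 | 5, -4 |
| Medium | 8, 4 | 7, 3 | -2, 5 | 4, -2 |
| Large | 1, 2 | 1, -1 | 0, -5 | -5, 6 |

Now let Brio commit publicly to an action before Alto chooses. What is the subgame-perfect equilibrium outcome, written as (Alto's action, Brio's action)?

(Small, L)

Alto best-responds to each possible Brio move:
- S: BR = Medium, leader payoff 4.
- M: BR = Medium, leader payoff 3.
- L: BR = Small, leader payoff 7.
- XL: BR = Small, leader payoff -4.
Maximizing over 4, 3, 7, -4, Brio chooses L. Subgame-perfect outcome: (Small, L) with payoffs (10, 7).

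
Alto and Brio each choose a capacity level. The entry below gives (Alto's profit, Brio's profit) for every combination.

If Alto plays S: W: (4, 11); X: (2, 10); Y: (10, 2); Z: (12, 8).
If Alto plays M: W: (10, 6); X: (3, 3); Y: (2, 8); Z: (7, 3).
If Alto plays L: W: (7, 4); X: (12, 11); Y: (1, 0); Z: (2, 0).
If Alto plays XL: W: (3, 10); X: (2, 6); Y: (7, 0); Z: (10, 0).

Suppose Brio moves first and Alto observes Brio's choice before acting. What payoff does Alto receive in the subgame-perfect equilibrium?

Backward induction with Brio moving first.
- W: BR = M, leader payoff 6.
- X: BR = L, leader payoff 11.
- Y: BR = S, leader payoff 2.
- Z: BR = S, leader payoff 8.
Brio's induced payoffs are 6, 11, 2, 8, so Brio commits to X. Subgame-perfect outcome: (L, X) with payoffs (12, 11).

12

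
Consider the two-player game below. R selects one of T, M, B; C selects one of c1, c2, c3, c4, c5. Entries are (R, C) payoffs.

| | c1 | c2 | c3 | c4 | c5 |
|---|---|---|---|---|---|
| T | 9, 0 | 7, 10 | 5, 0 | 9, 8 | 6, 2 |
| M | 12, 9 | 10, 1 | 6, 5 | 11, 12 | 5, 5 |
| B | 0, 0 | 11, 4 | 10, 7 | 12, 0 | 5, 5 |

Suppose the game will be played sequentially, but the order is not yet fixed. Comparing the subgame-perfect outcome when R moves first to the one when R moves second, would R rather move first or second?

If R leads: C's best replies are T→c2, M→c4, B→c3; R's induced payoffs 7, 11, 10; outcome (M, c4), payoffs (11, 12).
If C leads: R's best replies are c1→M, c2→B, c3→B, c4→B, c5→T; C's induced payoffs 9, 4, 7, 0, 2; outcome (M, c1), payoffs (12, 9).
R gets 11 moving first and 12 moving second, so R prefers to move second.

second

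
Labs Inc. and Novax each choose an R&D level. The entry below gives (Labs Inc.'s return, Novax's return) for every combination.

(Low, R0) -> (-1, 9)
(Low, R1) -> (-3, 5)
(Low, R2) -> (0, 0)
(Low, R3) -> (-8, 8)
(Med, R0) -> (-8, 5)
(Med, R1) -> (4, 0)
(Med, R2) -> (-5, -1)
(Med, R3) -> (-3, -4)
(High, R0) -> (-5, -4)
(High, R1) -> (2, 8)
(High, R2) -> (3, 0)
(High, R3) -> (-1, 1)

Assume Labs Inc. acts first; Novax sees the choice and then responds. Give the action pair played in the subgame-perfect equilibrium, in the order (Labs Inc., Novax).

(High, R1)

Work backward from Novax's decision.
- Low: BR = R0, leader payoff -1.
- Med: BR = R0, leader payoff -8.
- High: BR = R1, leader payoff 2.
Among -1, -8, 2, the best is 2 at High. Subgame-perfect outcome: (High, R1) with payoffs (2, 8).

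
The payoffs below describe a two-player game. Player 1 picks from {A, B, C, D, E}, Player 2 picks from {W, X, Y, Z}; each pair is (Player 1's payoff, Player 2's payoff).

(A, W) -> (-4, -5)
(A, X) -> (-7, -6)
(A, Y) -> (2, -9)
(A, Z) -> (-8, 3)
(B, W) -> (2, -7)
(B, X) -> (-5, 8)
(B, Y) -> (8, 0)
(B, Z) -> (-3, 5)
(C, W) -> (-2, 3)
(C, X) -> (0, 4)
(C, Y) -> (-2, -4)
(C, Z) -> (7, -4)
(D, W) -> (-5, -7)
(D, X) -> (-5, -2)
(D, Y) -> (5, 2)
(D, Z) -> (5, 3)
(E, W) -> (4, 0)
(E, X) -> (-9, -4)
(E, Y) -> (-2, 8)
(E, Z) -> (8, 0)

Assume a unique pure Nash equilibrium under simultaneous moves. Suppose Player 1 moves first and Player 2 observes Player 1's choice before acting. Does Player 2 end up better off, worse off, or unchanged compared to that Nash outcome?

Backward induction with Player 1 moving first.
- A: BR = Z, leader payoff -8.
- B: BR = X, leader payoff -5.
- C: BR = X, leader payoff 0.
- D: BR = Z, leader payoff 5.
- E: BR = Y, leader payoff -2.
Player 1's induced payoffs are -8, -5, 0, 5, -2, so Player 1 commits to D. Subgame-perfect outcome: (D, Z) with payoffs (5, 3).
Under simultaneous play:
Player 1's best replies: W→E; X→C; Y→B; Z→E.
Player 2's best replies: A→Z; B→X; C→X; D→Z; E→Y.
Only (C, X) has each player best-responding; Nash payoffs (0, 4).
Player 2 earns 3 sequentially versus 4 at the Nash outcome: worse off.

worse off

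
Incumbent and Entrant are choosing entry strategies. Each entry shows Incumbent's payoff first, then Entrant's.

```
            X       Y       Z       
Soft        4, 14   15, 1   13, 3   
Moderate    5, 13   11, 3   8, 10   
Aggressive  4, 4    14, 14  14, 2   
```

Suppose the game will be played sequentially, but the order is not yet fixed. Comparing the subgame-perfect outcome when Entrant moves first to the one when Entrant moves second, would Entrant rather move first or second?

second

If Incumbent leads: Entrant's best replies are Soft→X, Moderate→X, Aggressive→Y; Incumbent's induced payoffs 4, 5, 14; outcome (Aggressive, Y), payoffs (14, 14).
If Entrant leads: Incumbent's best replies are X→Moderate, Y→Soft, Z→Aggressive; Entrant's induced payoffs 13, 1, 2; outcome (Moderate, X), payoffs (5, 13).
Entrant gets 13 moving first and 14 moving second, so Entrant prefers to move second.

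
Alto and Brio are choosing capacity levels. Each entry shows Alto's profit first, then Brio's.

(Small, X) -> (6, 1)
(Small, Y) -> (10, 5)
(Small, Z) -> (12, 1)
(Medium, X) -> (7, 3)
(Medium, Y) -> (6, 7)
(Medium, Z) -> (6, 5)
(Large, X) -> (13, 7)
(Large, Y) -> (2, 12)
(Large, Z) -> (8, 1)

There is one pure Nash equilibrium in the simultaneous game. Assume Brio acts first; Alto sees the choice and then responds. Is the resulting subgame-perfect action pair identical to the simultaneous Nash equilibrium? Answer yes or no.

no

Work backward from Alto's decision.
- X: Alto compares 6, 7, 13 and picks Large; Brio would get 7.
- Y: Alto compares 10, 6, 2 and picks Small; Brio would get 5.
- Z: Alto compares 12, 6, 8 and picks Small; Brio would get 1.
Among 7, 5, 1, the best is 7 at X. Subgame-perfect outcome: (Large, X) with payoffs (13, 7).
Under simultaneous play:
Alto's best replies: X→Large; Y→Small; Z→Small.
Brio's best replies: Small→Y; Medium→Y; Large→Y.
The unique mutual best reply is (Small, Y), giving (10, 5).
Sequential outcome (Large, X) differs from the Nash profile (Small, Y).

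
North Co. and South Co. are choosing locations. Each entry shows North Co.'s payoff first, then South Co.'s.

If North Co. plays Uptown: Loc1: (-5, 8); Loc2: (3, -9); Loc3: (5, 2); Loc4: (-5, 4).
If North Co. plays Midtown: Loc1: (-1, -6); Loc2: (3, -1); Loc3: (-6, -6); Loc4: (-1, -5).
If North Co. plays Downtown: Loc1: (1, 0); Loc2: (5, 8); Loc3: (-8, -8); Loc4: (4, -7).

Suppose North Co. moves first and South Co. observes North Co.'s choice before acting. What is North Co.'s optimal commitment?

Work backward from South Co.'s decision.
- Uptown → South Co. plays Loc1 (best of 8, -9, 2, 4); North Co. gets -5.
- Midtown → South Co. plays Loc2 (best of -6, -1, -6, -5); North Co. gets 3.
- Downtown → South Co. plays Loc2 (best of 0, 8, -8, -7); North Co. gets 5.
Among -5, 3, 5, the best is 5 at Downtown. Subgame-perfect outcome: (Downtown, Loc2) with payoffs (5, 8).

Downtown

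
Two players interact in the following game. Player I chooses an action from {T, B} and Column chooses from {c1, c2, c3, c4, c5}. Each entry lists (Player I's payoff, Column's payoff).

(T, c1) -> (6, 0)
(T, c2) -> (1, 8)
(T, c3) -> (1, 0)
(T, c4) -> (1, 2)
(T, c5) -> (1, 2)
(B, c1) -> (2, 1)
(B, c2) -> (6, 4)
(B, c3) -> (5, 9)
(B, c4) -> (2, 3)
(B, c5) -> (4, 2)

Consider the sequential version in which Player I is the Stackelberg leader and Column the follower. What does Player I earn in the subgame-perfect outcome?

5

Column best-responds to each possible Player I move:
- T → Column plays c2 (best of 0, 8, 0, 2, 2); Player I gets 1.
- B → Column plays c3 (best of 1, 4, 9, 3, 2); Player I gets 5.
Player I's induced payoffs are 1, 5, so Player I commits to B. Subgame-perfect outcome: (B, c3) with payoffs (5, 9).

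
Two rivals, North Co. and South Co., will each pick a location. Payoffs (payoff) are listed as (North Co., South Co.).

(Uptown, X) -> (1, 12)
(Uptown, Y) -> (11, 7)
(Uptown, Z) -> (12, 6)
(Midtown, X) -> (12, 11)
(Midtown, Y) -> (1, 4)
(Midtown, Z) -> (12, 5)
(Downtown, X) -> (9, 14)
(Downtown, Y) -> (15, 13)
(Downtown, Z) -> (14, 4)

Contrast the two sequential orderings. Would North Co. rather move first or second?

second

If North Co. leads: South Co.'s best replies are Uptown→X, Midtown→X, Downtown→X; North Co.'s induced payoffs 1, 12, 9; outcome (Midtown, X), payoffs (12, 11).
If South Co. leads: North Co.'s best replies are X→Midtown, Y→Downtown, Z→Downtown; South Co.'s induced payoffs 11, 13, 4; outcome (Downtown, Y), payoffs (15, 13).
North Co. gets 12 moving first and 15 moving second, so North Co. prefers to move second.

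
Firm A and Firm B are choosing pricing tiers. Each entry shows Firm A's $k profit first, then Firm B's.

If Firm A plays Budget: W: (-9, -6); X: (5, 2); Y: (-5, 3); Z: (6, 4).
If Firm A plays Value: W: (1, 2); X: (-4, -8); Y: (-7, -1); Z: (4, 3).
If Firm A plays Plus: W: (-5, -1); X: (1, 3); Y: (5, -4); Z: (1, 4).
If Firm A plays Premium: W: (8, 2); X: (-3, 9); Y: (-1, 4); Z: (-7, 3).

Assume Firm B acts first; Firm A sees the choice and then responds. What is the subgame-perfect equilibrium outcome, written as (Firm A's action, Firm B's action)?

Work backward from Firm A's decision.
- W → Firm A plays Premium (best of -9, 1, -5, 8); Firm B gets 2.
- X → Firm A plays Budget (best of 5, -4, 1, -3); Firm B gets 2.
- Y → Firm A plays Plus (best of -5, -7, 5, -1); Firm B gets -4.
- Z → Firm A plays Budget (best of 6, 4, 1, -7); Firm B gets 4.
Among 2, 2, -4, 4, the best is 4 at Z. Subgame-perfect outcome: (Budget, Z) with payoffs (6, 4).

(Budget, Z)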